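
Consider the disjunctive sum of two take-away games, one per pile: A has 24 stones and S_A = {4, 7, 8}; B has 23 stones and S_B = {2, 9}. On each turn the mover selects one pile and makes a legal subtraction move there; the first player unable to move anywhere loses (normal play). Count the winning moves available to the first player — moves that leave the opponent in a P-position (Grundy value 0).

Pile A, S = {4, 7, 8}:
G(0) = 0
G(1) = mex{} = 0
G(2) = mex{} = 0
G(3) = mex{} = 0
G(4) = mex{0} = 1
G(5) = mex{0} = 1
G(6) = mex{0} = 1
G(7) = mex{0,0} = 1
G(8) = mex{1,0,0} = 2
G(9) = mex{1,0,0} = 2
G(10) = mex{1,0,0} = 2
G(11) = mex{1,1,0} = 2
G(12) = mex{2,1,1} = 0
G(13) = mex{2,1,1} = 0
G(14) = mex{2,1,1} = 0
G(15) = mex{2,2,1} = 0
G(16) = mex{0,2,2} = 1
G(17) = mex{0,2,2} = 1
G(18) = mex{0,2,2} = 1
G(19) = mex{0,0,2} = 1
G(20) = mex{1,0,0} = 2
G(21) = mex{1,0,0} = 2
G(22) = mex{1,0,0} = 2
G(23) = mex{1,1,0} = 2
G(24) = mex{2,1,1} = 0
G_A(24) = 0.
Pile B, S = {2, 9}:
n :  0  1  2  3  4  5  6  7  8  9 10 11 12 13 14 15 16 17 18 19 20 21 22 23
G :  0  0  1  1  0  0  1  1  0  2  1  0  0  1  1  0  0  1  1  0  2  1  0  0
G_B(23) = 0.
Combined Grundy value = 0 ⊕ 0 = 0.
A winning move leaves total XOR = 0, i.e. changes one component's Grundy value g to g ⊕ X where X is the current total.
Pile A: target g' = 0⊕0 = 0, but every legal move changes the Grundy value (mex property), so 0 moves.
Pile B: target g' = 0⊕0 = 0, but every legal move changes the Grundy value (mex property), so 0 moves.

0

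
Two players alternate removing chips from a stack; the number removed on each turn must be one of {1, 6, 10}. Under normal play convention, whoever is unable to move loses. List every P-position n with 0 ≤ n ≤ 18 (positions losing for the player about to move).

G(0) = 0
G(1) = mex{0} = 1
G(2) = mex{1} = 0
G(3) = mex{0} = 1
G(4) = mex{1} = 0
G(5) = mex{0} = 1
G(6) = mex{1,0} = 2
G(7) = mex{2,1} = 0
G(8) = mex{0,0} = 1
G(9) = mex{1,1} = 0
G(10) = mex{0,0,0} = 1
G(11) = mex{1,1,1} = 0
G(12) = mex{0,2,0} = 1
G(13) = mex{1,0,1} = 2
G(14) = mex{2,1,0} = 3
G(15) = mex{3,0,1} = 2
G(16) = mex{2,1,2} = 0
G(17) = mex{0,0,0} = 1
G(18) = mex{1,1,1} = 0
P-positions are exactly the n with G(n) = 0.

0, 2, 4, 7, 9, 11, 16, 18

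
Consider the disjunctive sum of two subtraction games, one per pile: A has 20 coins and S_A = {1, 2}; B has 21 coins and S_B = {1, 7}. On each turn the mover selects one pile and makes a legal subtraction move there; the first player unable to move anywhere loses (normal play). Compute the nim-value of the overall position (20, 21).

Pile A, S = {1, 2}:
G(0) = 0
G(1) = mex{0} = 1
G(2) = mex{1,0} = 2
G(3) = mex{2,1} = 0
G(4) = mex{0,2} = 1
G(5) = mex{1,0} = 2
G(6) = mex{2,1} = 0
G(7) = mex{0,2} = 1
G(8) = mex{1,0} = 2
G(9) = mex{2,1} = 0
G(10) = mex{0,2} = 1
G(11) = mex{1,0} = 2
G(12) = mex{2,1} = 0
G(13) = mex{0,2} = 1
G(14) = mex{1,0} = 2
G(15) = mex{2,1} = 0
G(16) = mex{0,2} = 1
G(17) = mex{1,0} = 2
G(18) = mex{2,1} = 0
G(19) = mex{0,2} = 1
G(20) = mex{1,0} = 2
G_A(20) = 2.
Pile B, S = {1, 7}:
G(0) = 0
G(1) = mex{0} = 1
G(2) = mex{1} = 0
G(3) = mex{0} = 1
G(4) = mex{1} = 0
G(5) = mex{0} = 1
G(6) = mex{1} = 0
G(7) = mex{0,0} = 1
G(8) = mex{1,1} = 0
G(9) = mex{0,0} = 1
G(10) = mex{1,1} = 0
G(11) = mex{0,0} = 1
G(12) = mex{1,1} = 0
G(13) = mex{0,0} = 1
G(14) = mex{1,1} = 0
G(15) = mex{0,0} = 1
G(16) = mex{1,1} = 0
G(17) = mex{0,0} = 1
G(18) = mex{1,1} = 0
G(19) = mex{0,0} = 1
G(20) = mex{1,1} = 0
G(21) = mex{0,0} = 1
G_B(21) = 1.
Combined Grundy value = 2 ⊕ 1 = 3.

3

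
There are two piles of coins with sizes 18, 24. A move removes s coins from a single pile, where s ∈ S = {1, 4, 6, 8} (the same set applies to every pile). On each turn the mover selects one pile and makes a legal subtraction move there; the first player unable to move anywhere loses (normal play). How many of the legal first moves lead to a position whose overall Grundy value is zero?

All piles use S = {1, 4, 6, 8}:
G(0) = 0
G(1) = mex{0} = 1
G(2) = mex{1} = 0
G(3) = mex{0} = 1
G(4) = mex{1,0} = 2
G(5) = mex{2,1} = 0
G(6) = mex{0,0,0} = 1
G(7) = mex{1,1,1} = 0
G(8) = mex{0,2,0,0} = 1
G(9) = mex{1,0,1,1} = 2
G(10) = mex{2,1,2,0} = 3
G(11) = mex{3,0,0,1} = 2
G(12) = mex{2,1,1,2} = 0
G(13) = mex{0,2,0,0} = 1
G(14) = mex{1,3,1,1} = 0
G(15) = mex{0,2,2,0} = 1
G(16) = mex{1,0,3,1} = 2
G(17) = mex{2,1,2,2} = 0
G(18) = mex{0,0,0,3} = 1
G(19) = mex{1,1,1,2} = 0
G(20) = mex{0,2,0,0} = 1
G(21) = mex{1,0,1,1} = 2
G(22) = mex{2,1,2,0} = 3
G(23) = mex{3,0,0,1} = 2
G(24) = mex{2,1,1,2} = 0
Pile A: G(18) = 1.
Pile B: G(24) = 0.
Combined Grundy value = 1 ⊕ 0 = 1.
A winning move leaves total XOR = 0, i.e. changes one component's Grundy value g to g ⊕ X where X is the current total.
Pile A: need g' = 1⊕1 = 0. Options: 18−1→G=0, 18−4→G=0, 18−6→G=0, 18−8→G=3. Hits: 3.
Pile B: need g' = 0⊕1 = 1. Options: 24−1→G=2, 24−4→G=1, 24−6→G=1, 24−8→G=2. Hits: 2.

5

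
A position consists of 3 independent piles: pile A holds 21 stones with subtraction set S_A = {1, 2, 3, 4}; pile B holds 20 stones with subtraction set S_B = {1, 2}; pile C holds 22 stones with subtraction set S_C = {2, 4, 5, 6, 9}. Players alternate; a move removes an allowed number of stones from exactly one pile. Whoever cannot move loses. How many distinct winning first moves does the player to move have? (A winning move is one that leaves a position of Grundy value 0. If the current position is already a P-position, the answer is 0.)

2

Pile A, S = {1, 2, 3, 4}:
n :  0  1  2  3  4  5  6  7  8  9 10 11 12 13 14 15 16 17 18 19 20 21
G :  0  1  2  3  4  0  1  2  3  4  0  1  2  3  4  0  1  2  3  4  0  1
G_A(21) = 1.
Pile B, S = {1, 2}:
G(0) = 0
G(1) = mex{0} = 1
G(2) = mex{1,0} = 2
G(3) = mex{2,1} = 0
G(4) = mex{0,2} = 1
G(5) = mex{1,0} = 2
G(6) = mex{2,1} = 0
G(7) = mex{0,2} = 1
G(8) = mex{1,0} = 2
G(9) = mex{2,1} = 0
G(10) = mex{0,2} = 1
G(11) = mex{1,0} = 2
G(12) = mex{2,1} = 0
G(13) = mex{0,2} = 1
G(14) = mex{1,0} = 2
G(15) = mex{2,1} = 0
G(16) = mex{0,2} = 1
G(17) = mex{1,0} = 2
G(18) = mex{2,1} = 0
G(19) = mex{0,2} = 1
G(20) = mex{1,0} = 2
G_B(20) = 2.
Pile C, S = {2, 4, 5, 6, 9}:
n :  0  1  2  3  4  5  6  7  8  9 10 11 12 13 14 15 16 17 18 19 20 21 22
G :  0  0  1  1  2  2  3  3  0  4  1  0  2  1  3  2  4  3  0  0  1  1  2
G_C(22) = 2.
Combined Grundy value = 1 ⊕ 2 ⊕ 2 = 1.
A winning move leaves total XOR = 0, i.e. changes one component's Grundy value g to g ⊕ X where X is the current total.
Pile A: need g' = 1⊕1 = 0. Options: 21−1→G=0, 21−2→G=4, 21−3→G=3, 21−4→G=2. Hits: 1.
Pile B: need g' = 2⊕1 = 3. Options: 20−1→G=1, 20−2→G=0. Hits: 0.
Pile C: need g' = 2⊕1 = 3. Options: 22−2→G=1, 22−4→G=0, 22−5→G=3, 22−6→G=4, 22−9→G=1. Hits: 1.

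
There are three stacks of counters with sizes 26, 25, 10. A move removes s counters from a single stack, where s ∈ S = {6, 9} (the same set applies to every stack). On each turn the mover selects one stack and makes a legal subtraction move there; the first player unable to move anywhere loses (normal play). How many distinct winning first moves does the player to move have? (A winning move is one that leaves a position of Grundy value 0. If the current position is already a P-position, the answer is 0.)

All stacks use S = {6, 9}:
n :  0  1  2  3  4  5  6  7  8  9 10 11 12 13 14 15 16 17 18 19 20 21 22 23 24 25 26
G :  0  0  0  0  0  0  1  1  1  1  1  1  2  2  2  0  0  0  0  0  0  1  1  1  1  1  1
Stack A: G(26) = 1.
Stack B: G(25) = 1.
Stack C: G(10) = 1.
Combined Grundy value = 1 ⊕ 1 ⊕ 1 = 1.
A winning move leaves total XOR = 0, i.e. changes one component's Grundy value g to g ⊕ X where X is the current total.
Stack A: need g' = 1⊕1 = 0. Options: 26−6→G=0, 26−9→G=0. Hits: 2.
Stack B: need g' = 1⊕1 = 0. Options: 25−6→G=0, 25−9→G=0. Hits: 2.
Stack C: need g' = 1⊕1 = 0. Options: 10−6→G=0, 10−9→G=0. Hits: 2.

6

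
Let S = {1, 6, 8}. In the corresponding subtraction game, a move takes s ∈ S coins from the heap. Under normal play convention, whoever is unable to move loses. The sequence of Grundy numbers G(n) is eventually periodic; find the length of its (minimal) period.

G(0) = 0
G(1) = mex{0} = 1
G(2) = mex{1} = 0
G(3) = mex{0} = 1
G(4) = mex{1} = 0
G(5) = mex{0} = 1
G(6) = mex{1,0} = 2
G(7) = mex{2,1} = 0
G(8) = mex{0,0,0} = 1
G(9) = mex{1,1,1} = 0
G(10) = mex{0,0,0} = 1
G(11) = mex{1,1,1} = 0
G(12) = mex{0,2,0} = 1
G(13) = mex{1,0,1} = 2
G(14) = mex{2,1,2} = 0
G(15) = mex{0,0,0} = 1
G(16) = mex{1,1,1} = 0
G(n+7) = G(n) holds for n = 0,…,7 (a full window of length max(S) = 8), so the sequence is purely periodic with period 7.

7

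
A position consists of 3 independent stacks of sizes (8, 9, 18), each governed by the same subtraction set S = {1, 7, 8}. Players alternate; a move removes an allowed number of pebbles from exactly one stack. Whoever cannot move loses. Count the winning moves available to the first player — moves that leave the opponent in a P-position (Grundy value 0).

All stacks use S = {1, 7, 8}:
G(0) = 0
G(1) = mex{0} = 1
G(2) = mex{1} = 0
G(3) = mex{0} = 1
G(4) = mex{1} = 0
G(5) = mex{0} = 1
G(6) = mex{1} = 0
G(7) = mex{0,0} = 1
G(8) = mex{1,1,0} = 2
G(9) = mex{2,0,1} = 3
G(10) = mex{3,1,0} = 2
G(11) = mex{2,0,1} = 3
G(12) = mex{3,1,0} = 2
G(13) = mex{2,0,1} = 3
G(14) = mex{3,1,0} = 2
G(15) = mex{2,2,1} = 0
G(16) = mex{0,3,2} = 1
G(17) = mex{1,2,3} = 0
G(18) = mex{0,3,2} = 1
Stack A: G(8) = 2.
Stack B: G(9) = 3.
Stack C: G(18) = 1.
Combined Grundy value = 2 ⊕ 3 ⊕ 1 = 0.
A winning move leaves total XOR = 0, i.e. changes one component's Grundy value g to g ⊕ X where X is the current total.
Stack A: target g' = 2⊕0 = 2, but every legal move changes the Grundy value (mex property), so 0 moves.
Stack B: target g' = 3⊕0 = 3, but every legal move changes the Grundy value (mex property), so 0 moves.
Stack C: target g' = 1⊕0 = 1, but every legal move changes the Grundy value (mex property), so 0 moves.

0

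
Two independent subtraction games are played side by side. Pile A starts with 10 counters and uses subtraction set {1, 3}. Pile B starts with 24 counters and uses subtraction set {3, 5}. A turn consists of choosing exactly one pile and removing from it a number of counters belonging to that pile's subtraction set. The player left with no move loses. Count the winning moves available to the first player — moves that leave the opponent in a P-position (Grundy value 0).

0

Pile A, S = {1, 3}:
n :  0  1  2  3  4  5  6  7  8  9 10
G :  0  1  0  1  0  1  0  1  0  1  0
G_A(10) = 0.
Pile B, S = {3, 5}:
n :  0  1  2  3  4  5  6  7  8  9 10 11 12 13 14 15 16 17 18 19 20 21 22 23 24
G :  0  0  0  1  1  1  2  2  0  0  0  1  1  1  2  2  0  0  0  1  1  1  2  2  0
G_B(24) = 0.
Combined Grundy value = 0 ⊕ 0 = 0.
A winning move leaves total XOR = 0, i.e. changes one component's Grundy value g to g ⊕ X where X is the current total.
Pile A: target g' = 0⊕0 = 0, but every legal move changes the Grundy value (mex property), so 0 moves.
Pile B: target g' = 0⊕0 = 0, but every legal move changes the Grundy value (mex property), so 0 moves.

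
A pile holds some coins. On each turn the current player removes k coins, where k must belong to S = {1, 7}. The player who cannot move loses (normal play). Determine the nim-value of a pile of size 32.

n :  0  1  2  3  4  5  6  7  8  9 10 11 12 13 14 15 16 17 18 19 20 21 22 23 24 25 26 27 28 29 30 31 32
G :  0  1  0  1  0  1  0  1  0  1  0  1  0  1  0  1  0  1  0  1  0  1  0  1  0  1  0  1  0  1  0  1  0

0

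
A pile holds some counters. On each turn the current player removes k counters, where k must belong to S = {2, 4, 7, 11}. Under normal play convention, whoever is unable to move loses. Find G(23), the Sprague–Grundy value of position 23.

G(0) = 0
G(1) = mex{} = 0
G(2) = mex{0} = 1
G(3) = mex{0} = 1
G(4) = mex{1,0} = 2
G(5) = mex{1,0} = 2
G(6) = mex{2,1} = 0
G(7) = mex{2,1,0} = 3
G(8) = mex{0,2,0} = 1
G(9) = mex{3,2,1} = 0
G(10) = mex{1,0,1} = 2
G(11) = mex{0,3,2,0} = 1
G(12) = mex{2,1,2,0} = 3
G(13) = mex{1,0,0,1} = 2
G(14) = mex{3,2,3,1} = 0
G(15) = mex{2,1,1,2} = 0
G(16) = mex{0,3,0,2} = 1
G(17) = mex{0,2,2,0} = 1
G(18) = mex{1,0,1,3} = 2
G(19) = mex{1,0,3,1} = 2
G(20) = mex{2,1,2,0} = 3
G(21) = mex{2,1,0,2} = 3
G(22) = mex{3,2,0,1} = 4
G(23) = mex{3,2,1,3} = 0

0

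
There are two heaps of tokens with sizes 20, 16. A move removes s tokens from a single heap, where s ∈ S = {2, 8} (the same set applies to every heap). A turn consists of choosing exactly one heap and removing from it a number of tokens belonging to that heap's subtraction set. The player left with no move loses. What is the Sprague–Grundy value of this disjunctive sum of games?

All heaps use S = {2, 8}:
G(0) = 0
G(1) = mex{} = 0
G(2) = mex{0} = 1
G(3) = mex{0} = 1
G(4) = mex{1} = 0
G(5) = mex{1} = 0
G(6) = mex{0} = 1
G(7) = mex{0} = 1
G(8) = mex{1,0} = 2
G(9) = mex{1,0} = 2
G(10) = mex{2,1} = 0
G(11) = mex{2,1} = 0
G(12) = mex{0,0} = 1
G(13) = mex{0,0} = 1
G(14) = mex{1,1} = 0
G(15) = mex{1,1} = 0
G(16) = mex{0,2} = 1
G(17) = mex{0,2} = 1
G(18) = mex{1,0} = 2
G(19) = mex{1,0} = 2
G(20) = mex{2,1} = 0
Heap A: G(20) = 0.
Heap B: G(16) = 1.
Combined Grundy value = 0 ⊕ 1 = 1.

1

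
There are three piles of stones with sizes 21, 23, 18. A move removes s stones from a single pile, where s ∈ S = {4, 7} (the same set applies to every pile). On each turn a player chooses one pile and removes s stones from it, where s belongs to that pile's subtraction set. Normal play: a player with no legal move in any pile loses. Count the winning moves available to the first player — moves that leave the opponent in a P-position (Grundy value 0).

1

All piles use S = {4, 7}:
n :  0  1  2  3  4  5  6  7  8  9 10 11 12 13 14 15 16 17 18 19 20 21 22 23
G :  0  0  0  0  1  1  1  1  2  2  2  0  0  0  0  1  1  1  1  2  2  2  0  0
Pile A: G(21) = 2.
Pile B: G(23) = 0.
Pile C: G(18) = 1.
Combined Grundy value = 2 ⊕ 0 ⊕ 1 = 3.
A winning move leaves total XOR = 0, i.e. changes one component's Grundy value g to g ⊕ X where X is the current total.
Pile A: need g' = 2⊕3 = 1. Options: 21−4→G=1, 21−7→G=0. Hits: 1.
Pile B: need g' = 0⊕3 = 3. Options: 23−4→G=2, 23−7→G=1. Hits: 0.
Pile C: need g' = 1⊕3 = 2. Options: 18−4→G=0, 18−7→G=0. Hits: 0.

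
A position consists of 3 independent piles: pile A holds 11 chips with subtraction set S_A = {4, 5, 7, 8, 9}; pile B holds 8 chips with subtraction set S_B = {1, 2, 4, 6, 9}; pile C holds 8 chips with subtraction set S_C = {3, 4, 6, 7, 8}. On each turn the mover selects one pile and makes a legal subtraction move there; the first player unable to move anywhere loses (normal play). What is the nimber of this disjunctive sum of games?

Pile A, S = {4, 5, 7, 8, 9}:
G(0) = 0
G(1) = mex{} = 0
G(2) = mex{} = 0
G(3) = mex{} = 0
G(4) = mex{0} = 1
G(5) = mex{0,0} = 1
G(6) = mex{0,0} = 1
G(7) = mex{0,0,0} = 1
G(8) = mex{1,0,0,0} = 2
G(9) = mex{1,1,0,0,0} = 2
G(10) = mex{1,1,0,0,0} = 2
G(11) = mex{1,1,1,0,0} = 2
G_A(11) = 2.
Pile B, S = {1, 2, 4, 6, 9}:
n : 0 1 2 3 4 5 6 7 8
G : 0 1 2 0 1 2 3 4 0
G_B(8) = 0.
Pile C, S = {3, 4, 6, 7, 8}:
G(0) = 0
G(1) = mex{} = 0
G(2) = mex{} = 0
G(3) = mex{0} = 1
G(4) = mex{0,0} = 1
G(5) = mex{0,0} = 1
G(6) = mex{1,0,0} = 2
G(7) = mex{1,1,0,0} = 2
G(8) = mex{1,1,0,0,0} = 2
G_C(8) = 2.
Combined Grundy value = 2 ⊕ 0 ⊕ 2 = 0.

0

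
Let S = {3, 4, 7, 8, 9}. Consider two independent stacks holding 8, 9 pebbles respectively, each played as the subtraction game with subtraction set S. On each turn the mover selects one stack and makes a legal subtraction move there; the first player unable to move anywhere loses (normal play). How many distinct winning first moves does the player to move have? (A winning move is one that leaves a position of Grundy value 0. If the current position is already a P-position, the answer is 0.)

All stacks use S = {3, 4, 7, 8, 9}:
n : 0 1 2 3 4 5 6 7 8 9
G : 0 0 0 1 1 1 2 2 2 3
Stack A: G(8) = 2.
Stack B: G(9) = 3.
Combined Grundy value = 2 ⊕ 3 = 1.
A winning move leaves total XOR = 0, i.e. changes one component's Grundy value g to g ⊕ X where X is the current total.
Stack A: need g' = 2⊕1 = 3. Options: 8−3→G=1, 8−4→G=1, 8−7→G=0, 8−8→G=0. Hits: 0.
Stack B: need g' = 3⊕1 = 2. Options: 9−3→G=2, 9−4→G=1, 9−7→G=0, 9−8→G=0, 9−9→G=0. Hits: 1.

1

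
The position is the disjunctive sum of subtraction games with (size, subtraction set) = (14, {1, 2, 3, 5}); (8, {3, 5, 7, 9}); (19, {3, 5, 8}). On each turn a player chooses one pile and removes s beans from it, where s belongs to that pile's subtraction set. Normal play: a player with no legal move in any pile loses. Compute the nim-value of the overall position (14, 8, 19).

2

Pile A, S = {1, 2, 3, 5}:
n :  0  1  2  3  4  5  6  7  8  9 10 11 12 13 14
G :  0  1  2  3  0  1  2  3  0  1  2  3  0  1  2
G_A(14) = 2.
Pile B, S = {3, 5, 7, 9}:
n : 0 1 2 3 4 5 6 7 8
G : 0 0 0 1 1 1 2 2 2
G_B(8) = 2.
Pile C, S = {3, 5, 8}:
G(0) = 0
G(1) = mex{} = 0
G(2) = mex{} = 0
G(3) = mex{0} = 1
G(4) = mex{0} = 1
G(5) = mex{0,0} = 1
G(6) = mex{1,0} = 2
G(7) = mex{1,0} = 2
G(8) = mex{1,1,0} = 2
G(9) = mex{2,1,0} = 3
G(10) = mex{2,1,0} = 3
G(11) = mex{2,2,1} = 0
G(12) = mex{3,2,1} = 0
G(13) = mex{3,2,1} = 0
G(14) = mex{0,3,2} = 1
G(15) = mex{0,3,2} = 1
G(16) = mex{0,0,2} = 1
G(17) = mex{1,0,3} = 2
G(18) = mex{1,0,3} = 2
G(19) = mex{1,1,0} = 2
G_C(19) = 2.
Combined Grundy value = 2 ⊕ 2 ⊕ 2 = 2.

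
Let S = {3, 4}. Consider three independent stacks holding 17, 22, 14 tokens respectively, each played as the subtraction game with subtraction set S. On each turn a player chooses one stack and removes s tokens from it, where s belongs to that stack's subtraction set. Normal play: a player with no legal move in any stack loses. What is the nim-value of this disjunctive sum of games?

All stacks use S = {3, 4}:
G(0) = 0
G(1) = mex{} = 0
G(2) = mex{} = 0
G(3) = mex{0} = 1
G(4) = mex{0,0} = 1
G(5) = mex{0,0} = 1
G(6) = mex{1,0} = 2
G(7) = mex{1,1} = 0
G(8) = mex{1,1} = 0
G(9) = mex{2,1} = 0
G(10) = mex{0,2} = 1
G(11) = mex{0,0} = 1
G(12) = mex{0,0} = 1
G(13) = mex{1,0} = 2
G(14) = mex{1,1} = 0
G(15) = mex{1,1} = 0
G(16) = mex{2,1} = 0
G(17) = mex{0,2} = 1
G(18) = mex{0,0} = 1
G(19) = mex{0,0} = 1
G(20) = mex{1,0} = 2
G(21) = mex{1,1} = 0
G(22) = mex{1,1} = 0
Stack A: G(17) = 1.
Stack B: G(22) = 0.
Stack C: G(14) = 0.
Combined Grundy value = 1 ⊕ 0 ⊕ 0 = 1.

1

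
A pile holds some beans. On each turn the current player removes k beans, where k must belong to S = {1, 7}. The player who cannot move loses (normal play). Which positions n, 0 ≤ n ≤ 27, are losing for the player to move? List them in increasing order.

n :  0  1  2  3  4  5  6  7  8  9 10 11 12 13 14 15 16 17 18 19 20 21 22 23 24 25 26 27
G :  0  1  0  1  0  1  0  1  0  1  0  1  0  1  0  1  0  1  0  1  0  1  0  1  0  1  0  1
P-positions are exactly the n with G(n) = 0.

0, 2, 4, 6, 8, 10, 12, 14, 16, 18, 20, 22, 24, 26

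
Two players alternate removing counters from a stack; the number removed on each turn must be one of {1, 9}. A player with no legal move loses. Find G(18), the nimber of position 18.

0

G(0) = 0
G(1) = mex{0} = 1
G(2) = mex{1} = 0
G(3) = mex{0} = 1
G(4) = mex{1} = 0
G(5) = mex{0} = 1
G(6) = mex{1} = 0
G(7) = mex{0} = 1
G(8) = mex{1} = 0
G(9) = mex{0,0} = 1
G(10) = mex{1,1} = 0
G(11) = mex{0,0} = 1
G(12) = mex{1,1} = 0
G(13) = mex{0,0} = 1
G(14) = mex{1,1} = 0
G(15) = mex{0,0} = 1
G(16) = mex{1,1} = 0
G(17) = mex{0,0} = 1
G(18) = mex{1,1} = 0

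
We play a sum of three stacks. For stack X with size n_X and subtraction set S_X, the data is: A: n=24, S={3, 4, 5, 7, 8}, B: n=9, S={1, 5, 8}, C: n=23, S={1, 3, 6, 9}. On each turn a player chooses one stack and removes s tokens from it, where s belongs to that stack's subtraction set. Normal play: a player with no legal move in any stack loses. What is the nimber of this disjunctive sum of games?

0

Stack A, S = {3, 4, 5, 7, 8}:
G(0) = 0
G(1) = mex{} = 0
G(2) = mex{} = 0
G(3) = mex{0} = 1
G(4) = mex{0,0} = 1
G(5) = mex{0,0,0} = 1
G(6) = mex{1,0,0} = 2
G(7) = mex{1,1,0,0} = 2
G(8) = mex{1,1,1,0,0} = 2
G(9) = mex{2,1,1,0,0} = 3
G(10) = mex{2,2,1,1,0} = 3
G(11) = mex{2,2,2,1,1} = 0
G(12) = mex{3,2,2,1,1} = 0
G(13) = mex{3,3,2,2,1} = 0
G(14) = mex{0,3,3,2,2} = 1
G(15) = mex{0,0,3,2,2} = 1
G(16) = mex{0,0,0,3,2} = 1
G(17) = mex{1,0,0,3,3} = 2
G(18) = mex{1,1,0,0,3} = 2
G(19) = mex{1,1,1,0,0} = 2
G(20) = mex{2,1,1,0,0} = 3
G(21) = mex{2,2,1,1,0} = 3
G(22) = mex{2,2,2,1,1} = 0
G(23) = mex{3,2,2,1,1} = 0
G(24) = mex{3,3,2,2,1} = 0
G_A(24) = 0.
Stack B, S = {1, 5, 8}:
n : 0 1 2 3 4 5 6 7 8 9
G : 0 1 0 1 0 1 0 1 2 3
G_B(9) = 3.
Stack C, S = {1, 3, 6, 9}:
G(0) = 0
G(1) = mex{0} = 1
G(2) = mex{1} = 0
G(3) = mex{0,0} = 1
G(4) = mex{1,1} = 0
G(5) = mex{0,0} = 1
G(6) = mex{1,1,0} = 2
G(7) = mex{2,0,1} = 3
G(8) = mex{3,1,0} = 2
G(9) = mex{2,2,1,0} = 3
G(10) = mex{3,3,0,1} = 2
G(11) = mex{2,2,1,0} = 3
G(12) = mex{3,3,2,1} = 0
G(13) = mex{0,2,3,0} = 1
G(14) = mex{1,3,2,1} = 0
G(15) = mex{0,0,3,2} = 1
G(16) = mex{1,1,2,3} = 0
G(17) = mex{0,0,3,2} = 1
G(18) = mex{1,1,0,3} = 2
G(19) = mex{2,0,1,2} = 3
G(20) = mex{3,1,0,3} = 2
G(21) = mex{2,2,1,0} = 3
G(22) = mex{3,3,0,1} = 2
G(23) = mex{2,2,1,0} = 3
G_C(23) = 3.
Combined Grundy value = 0 ⊕ 3 ⊕ 3 = 0.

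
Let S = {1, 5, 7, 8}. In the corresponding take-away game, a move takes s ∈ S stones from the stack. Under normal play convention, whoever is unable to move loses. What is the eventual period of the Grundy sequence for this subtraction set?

n :  0  1  2  3  4  5  6  7  8  9 10 11 12 13 14 15 16 17 18 19 20 21 22 23 24 25 26 27 28 29 30 31
G :  0  1  0  1  0  1  0  1  2  3  2  3  2  3  2  0  1  0  1  0  1  0  1  2  3  2  3  2  3  2  0  1
G(n+15) = G(n) holds for n = 0,…,7 (a full window of length max(S) = 8), so the sequence is purely periodic with period 15.

15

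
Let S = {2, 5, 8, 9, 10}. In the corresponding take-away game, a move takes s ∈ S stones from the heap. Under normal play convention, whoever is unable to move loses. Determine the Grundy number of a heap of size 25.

G(0) = 0
G(1) = mex{} = 0
G(2) = mex{0} = 1
G(3) = mex{0} = 1
G(4) = mex{1} = 0
G(5) = mex{1,0} = 2
G(6) = mex{0,0} = 1
G(7) = mex{2,1} = 0
G(8) = mex{1,1,0} = 2
G(9) = mex{0,0,0,0} = 1
G(10) = mex{2,2,1,0,0} = 3
G(11) = mex{1,1,1,1,0} = 2
G(12) = mex{3,0,0,1,1} = 2
G(13) = mex{2,2,2,0,1} = 3
G(14) = mex{2,1,1,2,0} = 3
G(15) = mex{3,3,0,1,2} = 4
G(16) = mex{3,2,2,0,1} = 4
G(17) = mex{4,2,1,2,0} = 3
G(18) = mex{4,3,3,1,2} = 0
G(19) = mex{3,3,2,3,1} = 0
G(20) = mex{0,4,2,2,3} = 1
G(21) = mex{0,4,3,2,2} = 1
G(22) = mex{1,3,3,3,2} = 0
G(23) = mex{1,0,4,3,3} = 2
G(24) = mex{0,0,4,4,3} = 1
G(25) = mex{2,1,3,4,4} = 0

0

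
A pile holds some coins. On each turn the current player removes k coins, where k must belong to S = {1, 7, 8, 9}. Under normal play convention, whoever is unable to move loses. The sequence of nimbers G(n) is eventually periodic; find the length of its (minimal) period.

16

G(0) = 0
G(1) = mex{0} = 1
G(2) = mex{1} = 0
G(3) = mex{0} = 1
G(4) = mex{1} = 0
G(5) = mex{0} = 1
G(6) = mex{1} = 0
G(7) = mex{0,0} = 1
G(8) = mex{1,1,0} = 2
G(9) = mex{2,0,1,0} = 3
G(10) = mex{3,1,0,1} = 2
G(11) = mex{2,0,1,0} = 3
G(12) = mex{3,1,0,1} = 2
G(13) = mex{2,0,1,0} = 3
G(14) = mex{3,1,0,1} = 2
G(15) = mex{2,2,1,0} = 3
G(16) = mex{3,3,2,1} = 0
G(17) = mex{0,2,3,2} = 1
G(18) = mex{1,3,2,3} = 0
G(19) = mex{0,2,3,2} = 1
G(20) = mex{1,3,2,3} = 0
G(21) = mex{0,2,3,2} = 1
G(22) = mex{1,3,2,3} = 0
G(23) = mex{0,0,3,2} = 1
G(24) = mex{1,1,0,3} = 2
G(25) = mex{2,0,1,0} = 3
G(26) = mex{3,1,0,1} = 2
G(27) = mex{2,0,1,0} = 3
G(28) = mex{3,1,0,1} = 2
G(29) = mex{2,0,1,0} = 3
G(30) = mex{3,1,0,1} = 2
G(31) = mex{2,2,1,0} = 3
G(32) = mex{3,3,2,1} = 0
G(33) = mex{0,2,3,2} = 1
G(n+16) = G(n) holds for n = 0,…,8 (a full window of length max(S) = 9), so the sequence is purely periodic with period 16.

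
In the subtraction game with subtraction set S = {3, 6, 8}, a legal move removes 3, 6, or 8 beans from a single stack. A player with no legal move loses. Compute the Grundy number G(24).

0

G(0) = 0
G(1) = mex{} = 0
G(2) = mex{} = 0
G(3) = mex{0} = 1
G(4) = mex{0} = 1
G(5) = mex{0} = 1
G(6) = mex{1,0} = 2
G(7) = mex{1,0} = 2
G(8) = mex{1,0,0} = 2
G(9) = mex{2,1,0} = 3
G(10) = mex{2,1,0} = 3
G(11) = mex{2,1,1} = 0
G(12) = mex{3,2,1} = 0
G(13) = mex{3,2,1} = 0
G(14) = mex{0,2,2} = 1
G(15) = mex{0,3,2} = 1
G(16) = mex{0,3,2} = 1
G(17) = mex{1,0,3} = 2
G(18) = mex{1,0,3} = 2
G(19) = mex{1,0,0} = 2
G(20) = mex{2,1,0} = 3
G(21) = mex{2,1,0} = 3
G(22) = mex{2,1,1} = 0
G(23) = mex{3,2,1} = 0
G(24) = mex{3,2,1} = 0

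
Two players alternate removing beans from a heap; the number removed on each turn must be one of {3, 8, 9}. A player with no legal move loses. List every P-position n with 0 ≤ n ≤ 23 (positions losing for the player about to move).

0, 1, 2, 6, 7, 12, 13, 17, 18, 19, 23

G(0) = 0
G(1) = mex{} = 0
G(2) = mex{} = 0
G(3) = mex{0} = 1
G(4) = mex{0} = 1
G(5) = mex{0} = 1
G(6) = mex{1} = 0
G(7) = mex{1} = 0
G(8) = mex{1,0} = 2
G(9) = mex{0,0,0} = 1
G(10) = mex{0,0,0} = 1
G(11) = mex{2,1,0} = 3
G(12) = mex{1,1,1} = 0
G(13) = mex{1,1,1} = 0
G(14) = mex{3,0,1} = 2
G(15) = mex{0,0,0} = 1
G(16) = mex{0,2,0} = 1
G(17) = mex{2,1,2} = 0
G(18) = mex{1,1,1} = 0
G(19) = mex{1,3,1} = 0
G(20) = mex{0,0,3} = 1
G(21) = mex{0,0,0} = 1
G(22) = mex{0,2,0} = 1
G(23) = mex{1,1,2} = 0
P-positions are exactly the n with G(n) = 0.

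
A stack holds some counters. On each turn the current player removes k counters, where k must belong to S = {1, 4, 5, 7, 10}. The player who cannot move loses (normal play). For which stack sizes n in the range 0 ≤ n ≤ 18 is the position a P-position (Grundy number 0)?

G(0) = 0
G(1) = mex{0} = 1
G(2) = mex{1} = 0
G(3) = mex{0} = 1
G(4) = mex{1,0} = 2
G(5) = mex{2,1,0} = 3
G(6) = mex{3,0,1} = 2
G(7) = mex{2,1,0,0} = 3
G(8) = mex{3,2,1,1} = 0
G(9) = mex{0,3,2,0} = 1
G(10) = mex{1,2,3,1,0} = 4
G(11) = mex{4,3,2,2,1} = 0
G(12) = mex{0,0,3,3,0} = 1
G(13) = mex{1,1,0,2,1} = 3
G(14) = mex{3,4,1,3,2} = 0
G(15) = mex{0,0,4,0,3} = 1
G(16) = mex{1,1,0,1,2} = 3
G(17) = mex{3,3,1,4,3} = 0
G(18) = mex{0,0,3,0,0} = 1
P-positions are exactly the n with G(n) = 0.

0, 2, 8, 11, 14, 17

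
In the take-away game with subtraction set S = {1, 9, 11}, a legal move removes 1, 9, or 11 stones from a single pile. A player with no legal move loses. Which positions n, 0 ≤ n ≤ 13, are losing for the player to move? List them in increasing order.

0, 2, 4, 6, 8, 10, 12

G(0) = 0
G(1) = mex{0} = 1
G(2) = mex{1} = 0
G(3) = mex{0} = 1
G(4) = mex{1} = 0
G(5) = mex{0} = 1
G(6) = mex{1} = 0
G(7) = mex{0} = 1
G(8) = mex{1} = 0
G(9) = mex{0,0} = 1
G(10) = mex{1,1} = 0
G(11) = mex{0,0,0} = 1
G(12) = mex{1,1,1} = 0
G(13) = mex{0,0,0} = 1
P-positions are exactly the n with G(n) = 0.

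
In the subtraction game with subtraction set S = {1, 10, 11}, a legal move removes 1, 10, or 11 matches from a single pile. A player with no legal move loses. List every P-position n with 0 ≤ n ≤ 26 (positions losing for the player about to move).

0, 2, 4, 6, 8, 20, 22, 24, 26

n :  0  1  2  3  4  5  6  7  8  9 10 11 12 13 14 15 16 17 18 19 20 21 22 23 24 25 26
G :  0  1  0  1  0  1  0  1  0  1  2  3  2  3  2  3  2  3  2  3  0  1  0  1  0  1  0
P-positions are exactly the n with G(n) = 0.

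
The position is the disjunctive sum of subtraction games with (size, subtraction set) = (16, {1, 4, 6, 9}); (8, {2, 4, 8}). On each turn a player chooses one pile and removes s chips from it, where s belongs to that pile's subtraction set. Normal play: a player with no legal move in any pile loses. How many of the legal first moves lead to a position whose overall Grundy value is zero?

0

Pile A, S = {1, 4, 6, 9}:
n :  0  1  2  3  4  5  6  7  8  9 10 11 12 13 14 15 16
G :  0  1  0  1  2  0  1  0  1  2  0  1  0  1  2  0  1
G_A(16) = 1.
Pile B, S = {2, 4, 8}:
G(0) = 0
G(1) = mex{} = 0
G(2) = mex{0} = 1
G(3) = mex{0} = 1
G(4) = mex{1,0} = 2
G(5) = mex{1,0} = 2
G(6) = mex{2,1} = 0
G(7) = mex{2,1} = 0
G(8) = mex{0,2,0} = 1
G_B(8) = 1.
Combined Grundy value = 1 ⊕ 1 = 0.
A winning move leaves total XOR = 0, i.e. changes one component's Grundy value g to g ⊕ X where X is the current total.
Pile A: target g' = 1⊕0 = 1, but every legal move changes the Grundy value (mex property), so 0 moves.
Pile B: target g' = 1⊕0 = 1, but every legal move changes the Grundy value (mex property), so 0 moves.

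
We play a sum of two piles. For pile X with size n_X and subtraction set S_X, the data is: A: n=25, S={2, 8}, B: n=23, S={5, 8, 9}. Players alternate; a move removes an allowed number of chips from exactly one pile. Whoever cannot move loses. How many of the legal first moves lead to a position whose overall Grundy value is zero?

Pile A, S = {2, 8}:
G(0) = 0
G(1) = mex{} = 0
G(2) = mex{0} = 1
G(3) = mex{0} = 1
G(4) = mex{1} = 0
G(5) = mex{1} = 0
G(6) = mex{0} = 1
G(7) = mex{0} = 1
G(8) = mex{1,0} = 2
G(9) = mex{1,0} = 2
G(10) = mex{2,1} = 0
G(11) = mex{2,1} = 0
G(12) = mex{0,0} = 1
G(13) = mex{0,0} = 1
G(14) = mex{1,1} = 0
G(15) = mex{1,1} = 0
G(16) = mex{0,2} = 1
G(17) = mex{0,2} = 1
G(18) = mex{1,0} = 2
G(19) = mex{1,0} = 2
G(20) = mex{2,1} = 0
G(21) = mex{2,1} = 0
G(22) = mex{0,0} = 1
G(23) = mex{0,0} = 1
G(24) = mex{1,1} = 0
G(25) = mex{1,1} = 0
G_A(25) = 0.
Pile B, S = {5, 8, 9}:
n :  0  1  2  3  4  5  6  7  8  9 10 11 12 13 14 15 16 17 18 19 20 21 22 23
G :  0  0  0  0  0  1  1  1  1  1  2  2  2  2  0  0  0  0  0  1  1  1  1  1
G_B(23) = 1.
Combined Grundy value = 0 ⊕ 1 = 1.
A winning move leaves total XOR = 0, i.e. changes one component's Grundy value g to g ⊕ X where X is the current total.
Pile A: need g' = 0⊕1 = 1. Options: 25−2→G=1, 25−8→G=1. Hits: 2.
Pile B: need g' = 1⊕1 = 0. Options: 23−5→G=0, 23−8→G=0, 23−9→G=0. Hits: 3.

5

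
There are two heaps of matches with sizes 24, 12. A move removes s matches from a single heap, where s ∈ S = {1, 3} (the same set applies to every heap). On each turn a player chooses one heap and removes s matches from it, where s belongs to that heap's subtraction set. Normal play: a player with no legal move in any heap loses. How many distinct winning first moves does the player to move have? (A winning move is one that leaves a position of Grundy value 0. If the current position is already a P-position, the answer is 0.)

All heaps use S = {1, 3}:
n :  0  1  2  3  4  5  6  7  8  9 10 11 12 13 14 15 16 17 18 19 20 21 22 23 24
G :  0  1  0  1  0  1  0  1  0  1  0  1  0  1  0  1  0  1  0  1  0  1  0  1  0
Heap A: G(24) = 0.
Heap B: G(12) = 0.
Combined Grundy value = 0 ⊕ 0 = 0.
A winning move leaves total XOR = 0, i.e. changes one component's Grundy value g to g ⊕ X where X is the current total.
Heap A: target g' = 0⊕0 = 0, but every legal move changes the Grundy value (mex property), so 0 moves.
Heap B: target g' = 0⊕0 = 0, but every legal move changes the Grundy value (mex property), so 0 moves.

0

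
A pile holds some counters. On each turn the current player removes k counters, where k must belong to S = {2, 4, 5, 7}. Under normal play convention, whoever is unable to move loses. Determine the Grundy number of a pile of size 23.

2

n :  0  1  2  3  4  5  6  7  8  9 10 11 12 13 14 15 16 17 18 19 20 21 22 23
G :  0  0  1  1  2  2  3  3  4  0  0  1  1  2  2  3  3  4  0  0  1  1  2  2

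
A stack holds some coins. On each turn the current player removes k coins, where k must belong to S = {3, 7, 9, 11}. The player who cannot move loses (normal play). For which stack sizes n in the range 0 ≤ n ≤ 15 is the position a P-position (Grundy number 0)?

0, 1, 2, 6, 14

G(0) = 0
G(1) = mex{} = 0
G(2) = mex{} = 0
G(3) = mex{0} = 1
G(4) = mex{0} = 1
G(5) = mex{0} = 1
G(6) = mex{1} = 0
G(7) = mex{1,0} = 2
G(8) = mex{1,0} = 2
G(9) = mex{0,0,0} = 1
G(10) = mex{2,1,0} = 3
G(11) = mex{2,1,0,0} = 3
G(12) = mex{1,1,1,0} = 2
G(13) = mex{3,0,1,0} = 2
G(14) = mex{3,2,1,1} = 0
G(15) = mex{2,2,0,1} = 3
P-positions are exactly the n with G(n) = 0.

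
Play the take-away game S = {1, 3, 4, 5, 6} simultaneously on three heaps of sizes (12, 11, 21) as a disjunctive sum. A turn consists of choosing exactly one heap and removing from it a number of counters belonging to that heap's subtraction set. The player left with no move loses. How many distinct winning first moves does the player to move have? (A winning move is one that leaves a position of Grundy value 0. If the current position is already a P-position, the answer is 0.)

All heaps use S = {1, 3, 4, 5, 6}:
n :  0  1  2  3  4  5  6  7  8  9 10 11 12 13 14 15 16 17 18 19 20 21
G :  0  1  0  1  2  3  2  3  4  0  1  0  1  2  3  2  3  4  0  1  0  1
Heap A: G(12) = 1.
Heap B: G(11) = 0.
Heap C: G(21) = 1.
Combined Grundy value = 1 ⊕ 0 ⊕ 1 = 0.
A winning move leaves total XOR = 0, i.e. changes one component's Grundy value g to g ⊕ X where X is the current total.
Heap A: target g' = 1⊕0 = 1, but every legal move changes the Grundy value (mex property), so 0 moves.
Heap B: target g' = 0⊕0 = 0, but every legal move changes the Grundy value (mex property), so 0 moves.
Heap C: target g' = 1⊕0 = 1, but every legal move changes the Grundy value (mex property), so 0 moves.

0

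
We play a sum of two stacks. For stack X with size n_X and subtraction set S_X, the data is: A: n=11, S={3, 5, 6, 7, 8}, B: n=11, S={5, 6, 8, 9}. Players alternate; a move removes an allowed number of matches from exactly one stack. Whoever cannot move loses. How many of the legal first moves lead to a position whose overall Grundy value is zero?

4

Stack A, S = {3, 5, 6, 7, 8}:
G(0) = 0
G(1) = mex{} = 0
G(2) = mex{} = 0
G(3) = mex{0} = 1
G(4) = mex{0} = 1
G(5) = mex{0,0} = 1
G(6) = mex{1,0,0} = 2
G(7) = mex{1,0,0,0} = 2
G(8) = mex{1,1,0,0,0} = 2
G(9) = mex{2,1,1,0,0} = 3
G(10) = mex{2,1,1,1,0} = 3
G(11) = mex{2,2,1,1,1} = 0
G_A(11) = 0.
Stack B, S = {5, 6, 8, 9}:
G(0) = 0
G(1) = mex{} = 0
G(2) = mex{} = 0
G(3) = mex{} = 0
G(4) = mex{} = 0
G(5) = mex{0} = 1
G(6) = mex{0,0} = 1
G(7) = mex{0,0} = 1
G(8) = mex{0,0,0} = 1
G(9) = mex{0,0,0,0} = 1
G(10) = mex{1,0,0,0} = 2
G(11) = mex{1,1,0,0} = 2
G_B(11) = 2.
Combined Grundy value = 0 ⊕ 2 = 2.
A winning move leaves total XOR = 0, i.e. changes one component's Grundy value g to g ⊕ X where X is the current total.
Stack A: need g' = 0⊕2 = 2. Options: 11−3→G=2, 11−5→G=2, 11−6→G=1, 11−7→G=1, 11−8→G=1. Hits: 2.
Stack B: need g' = 2⊕2 = 0. Options: 11−5→G=1, 11−6→G=1, 11−8→G=0, 11−9→G=0. Hits: 2.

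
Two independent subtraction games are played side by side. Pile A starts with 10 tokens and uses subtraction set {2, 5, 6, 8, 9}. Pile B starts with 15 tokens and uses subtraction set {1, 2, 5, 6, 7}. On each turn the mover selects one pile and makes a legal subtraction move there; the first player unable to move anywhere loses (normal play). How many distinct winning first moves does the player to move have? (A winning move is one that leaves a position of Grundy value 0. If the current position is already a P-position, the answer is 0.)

Pile A, S = {2, 5, 6, 8, 9}:
n :  0  1  2  3  4  5  6  7  8  9 10
G :  0  0  1  1  0  2  1  3  2  2  3
G_A(10) = 3.
Pile B, S = {1, 2, 5, 6, 7}:
G(0) = 0
G(1) = mex{0} = 1
G(2) = mex{1,0} = 2
G(3) = mex{2,1} = 0
G(4) = mex{0,2} = 1
G(5) = mex{1,0,0} = 2
G(6) = mex{2,1,1,0} = 3
G(7) = mex{3,2,2,1,0} = 4
G(8) = mex{4,3,0,2,1} = 5
G(9) = mex{5,4,1,0,2} = 3
G(10) = mex{3,5,2,1,0} = 4
G(11) = mex{4,3,3,2,1} = 0
G(12) = mex{0,4,4,3,2} = 1
G(13) = mex{1,0,5,4,3} = 2
G(14) = mex{2,1,3,5,4} = 0
G(15) = mex{0,2,4,3,5} = 1
G_B(15) = 1.
Combined Grundy value = 3 ⊕ 1 = 2.
A winning move leaves total XOR = 0, i.e. changes one component's Grundy value g to g ⊕ X where X is the current total.
Pile A: need g' = 3⊕2 = 1. Options: 10−2→G=2, 10−5→G=2, 10−6→G=0, 10−8→G=1, 10−9→G=0. Hits: 1.
Pile B: need g' = 1⊕2 = 3. Options: 15−1→G=0, 15−2→G=2, 15−5→G=4, 15−6→G=3, 15−7→G=5. Hits: 1.

2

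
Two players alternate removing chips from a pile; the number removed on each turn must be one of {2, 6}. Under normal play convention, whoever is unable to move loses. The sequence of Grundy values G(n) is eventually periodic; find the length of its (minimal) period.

4

G(0) = 0
G(1) = mex{} = 0
G(2) = mex{0} = 1
G(3) = mex{0} = 1
G(4) = mex{1} = 0
G(5) = mex{1} = 0
G(6) = mex{0,0} = 1
G(7) = mex{0,0} = 1
G(8) = mex{1,1} = 0
G(9) = mex{1,1} = 0
G(10) = mex{0,0} = 1
G(11) = mex{0,0} = 1
G(12) = mex{1,1} = 0
G(13) = mex{1,1} = 0
G(14) = mex{0,0} = 1
G(n+4) = G(n) holds for n = 0,…,5 (a full window of length max(S) = 6), so the sequence is purely periodic with period 4.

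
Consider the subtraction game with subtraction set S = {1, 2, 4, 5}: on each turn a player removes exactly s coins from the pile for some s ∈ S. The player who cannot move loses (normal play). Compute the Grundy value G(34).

G(0) = 0
G(1) = mex{0} = 1
G(2) = mex{1,0} = 2
G(3) = mex{2,1} = 0
G(4) = mex{0,2,0} = 1
G(5) = mex{1,0,1,0} = 2
G(6) = mex{2,1,2,1} = 0
G(7) = mex{0,2,0,2} = 1
G(8) = mex{1,0,1,0} = 2
G(9) = mex{2,1,2,1} = 0
G(10) = mex{0,2,0,2} = 1
G(11) = mex{1,0,1,0} = 2
G(12) = mex{2,1,2,1} = 0
G(13) = mex{0,2,0,2} = 1
G(14) = mex{1,0,1,0} = 2
G(15) = mex{2,1,2,1} = 0
G(16) = mex{0,2,0,2} = 1
G(17) = mex{1,0,1,0} = 2
G(18) = mex{2,1,2,1} = 0
G(19) = mex{0,2,0,2} = 1
G(20) = mex{1,0,1,0} = 2
G(21) = mex{2,1,2,1} = 0
G(22) = mex{0,2,0,2} = 1
G(23) = mex{1,0,1,0} = 2
G(24) = mex{2,1,2,1} = 0
G(25) = mex{0,2,0,2} = 1
G(26) = mex{1,0,1,0} = 2
G(27) = mex{2,1,2,1} = 0
G(28) = mex{0,2,0,2} = 1
G(29) = mex{1,0,1,0} = 2
G(30) = mex{2,1,2,1} = 0
G(31) = mex{0,2,0,2} = 1
G(32) = mex{1,0,1,0} = 2
G(33) = mex{2,1,2,1} = 0
G(34) = mex{0,2,0,2} = 1

1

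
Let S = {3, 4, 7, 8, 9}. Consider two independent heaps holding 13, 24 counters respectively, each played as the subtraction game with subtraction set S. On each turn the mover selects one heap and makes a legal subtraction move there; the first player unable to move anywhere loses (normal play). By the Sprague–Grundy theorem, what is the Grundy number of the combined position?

All heaps use S = {3, 4, 7, 8, 9}:
G(0) = 0
G(1) = mex{} = 0
G(2) = mex{} = 0
G(3) = mex{0} = 1
G(4) = mex{0,0} = 1
G(5) = mex{0,0} = 1
G(6) = mex{1,0} = 2
G(7) = mex{1,1,0} = 2
G(8) = mex{1,1,0,0} = 2
G(9) = mex{2,1,0,0,0} = 3
G(10) = mex{2,2,1,0,0} = 3
G(11) = mex{2,2,1,1,0} = 3
G(12) = mex{3,2,1,1,1} = 0
G(13) = mex{3,3,2,1,1} = 0
G(14) = mex{3,3,2,2,1} = 0
G(15) = mex{0,3,2,2,2} = 1
G(16) = mex{0,0,3,2,2} = 1
G(17) = mex{0,0,3,3,2} = 1
G(18) = mex{1,0,3,3,3} = 2
G(19) = mex{1,1,0,3,3} = 2
G(20) = mex{1,1,0,0,3} = 2
G(21) = mex{2,1,0,0,0} = 3
G(22) = mex{2,2,1,0,0} = 3
G(23) = mex{2,2,1,1,0} = 3
G(24) = mex{3,2,1,1,1} = 0
Heap A: G(13) = 0.
Heap B: G(24) = 0.
Combined Grundy value = 0 ⊕ 0 = 0.

0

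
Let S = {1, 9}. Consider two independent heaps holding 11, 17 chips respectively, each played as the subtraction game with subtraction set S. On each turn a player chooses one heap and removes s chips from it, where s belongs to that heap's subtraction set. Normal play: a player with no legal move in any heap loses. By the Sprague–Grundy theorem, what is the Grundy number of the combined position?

0

All heaps use S = {1, 9}:
n :  0  1  2  3  4  5  6  7  8  9 10 11 12 13 14 15 16 17
G :  0  1  0  1  0  1  0  1  0  1  0  1  0  1  0  1  0  1
Heap A: G(11) = 1.
Heap B: G(17) = 1.
Combined Grundy value = 1 ⊕ 1 = 0.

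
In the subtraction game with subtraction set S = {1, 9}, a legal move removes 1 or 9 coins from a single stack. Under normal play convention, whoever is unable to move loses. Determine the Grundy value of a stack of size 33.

1

G(0) = 0
G(1) = mex{0} = 1
G(2) = mex{1} = 0
G(3) = mex{0} = 1
G(4) = mex{1} = 0
G(5) = mex{0} = 1
G(6) = mex{1} = 0
G(7) = mex{0} = 1
G(8) = mex{1} = 0
G(9) = mex{0,0} = 1
G(10) = mex{1,1} = 0
G(11) = mex{0,0} = 1
G(12) = mex{1,1} = 0
G(13) = mex{0,0} = 1
G(14) = mex{1,1} = 0
G(15) = mex{0,0} = 1
G(16) = mex{1,1} = 0
G(17) = mex{0,0} = 1
G(18) = mex{1,1} = 0
G(19) = mex{0,0} = 1
G(20) = mex{1,1} = 0
G(21) = mex{0,0} = 1
G(22) = mex{1,1} = 0
G(23) = mex{0,0} = 1
G(24) = mex{1,1} = 0
G(25) = mex{0,0} = 1
G(26) = mex{1,1} = 0
G(27) = mex{0,0} = 1
G(28) = mex{1,1} = 0
G(29) = mex{0,0} = 1
G(30) = mex{1,1} = 0
G(31) = mex{0,0} = 1
G(32) = mex{1,1} = 0
G(33) = mex{0,0} = 1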